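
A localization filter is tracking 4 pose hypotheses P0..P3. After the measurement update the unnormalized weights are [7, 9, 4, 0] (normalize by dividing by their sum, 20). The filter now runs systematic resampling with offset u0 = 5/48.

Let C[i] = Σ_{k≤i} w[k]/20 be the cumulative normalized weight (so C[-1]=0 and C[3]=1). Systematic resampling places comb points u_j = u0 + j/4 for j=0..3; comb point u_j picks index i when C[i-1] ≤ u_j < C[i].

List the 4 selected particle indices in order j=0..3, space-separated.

0 1 1 2

C = [7/20, 4/5, 1, 1]
j=0: u_0=5/48 ∈ [0, 7/20) → index 0
j=1: u_1=17/48 ∈ [7/20, 4/5) → index 1
j=2: u_2=29/48 ∈ [7/20, 4/5) → index 1
j=3: u_3=41/48 ∈ [4/5, 1) → index 2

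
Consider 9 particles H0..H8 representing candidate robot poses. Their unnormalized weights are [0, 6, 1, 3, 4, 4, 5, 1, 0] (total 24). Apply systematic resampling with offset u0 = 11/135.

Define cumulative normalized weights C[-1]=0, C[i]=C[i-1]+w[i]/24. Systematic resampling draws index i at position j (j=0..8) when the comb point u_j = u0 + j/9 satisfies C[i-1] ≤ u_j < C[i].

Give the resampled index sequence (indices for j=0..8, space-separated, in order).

1 1 3 3 4 5 5 6 7

C = [0, 1/4, 7/24, 5/12, 7/12, 3/4, 23/24, 1, 1]
j=0: u_0=11/135 ∈ [0, 1/4) → index 1
j=1: u_1=26/135 ∈ [0, 1/4) → index 1
j=2: u_2=41/135 ∈ [7/24, 5/12) → index 3
j=3: u_3=56/135 ∈ [7/24, 5/12) → index 3
j=4: u_4=71/135 ∈ [5/12, 7/12) → index 4
j=5: u_5=86/135 ∈ [7/12, 3/4) → index 5
j=6: u_6=101/135 ∈ [7/12, 3/4) → index 5
j=7: u_7=116/135 ∈ [3/4, 23/24) → index 6
j=8: u_8=131/135 ∈ [23/24, 1) → index 7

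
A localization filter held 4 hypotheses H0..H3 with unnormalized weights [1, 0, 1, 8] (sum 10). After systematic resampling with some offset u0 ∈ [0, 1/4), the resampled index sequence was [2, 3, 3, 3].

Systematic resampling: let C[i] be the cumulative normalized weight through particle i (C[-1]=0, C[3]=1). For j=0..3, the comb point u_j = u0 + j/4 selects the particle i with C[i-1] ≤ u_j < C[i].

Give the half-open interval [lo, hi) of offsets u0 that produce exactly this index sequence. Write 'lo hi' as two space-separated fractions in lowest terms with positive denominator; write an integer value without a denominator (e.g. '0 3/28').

C = [1/10, 1/10, 1/5, 1]
j=0 picked index 2: u0 ∈ [1/10, 1/5)
j=1 picked index 3: u0 ∈ [-1/20, 3/4)
j=2 picked index 3: u0 ∈ [-3/10, 1/2)
j=3 picked index 3: u0 ∈ [-11/20, 1/4)
intersection: [1/10, 1/5)

1/10 1/5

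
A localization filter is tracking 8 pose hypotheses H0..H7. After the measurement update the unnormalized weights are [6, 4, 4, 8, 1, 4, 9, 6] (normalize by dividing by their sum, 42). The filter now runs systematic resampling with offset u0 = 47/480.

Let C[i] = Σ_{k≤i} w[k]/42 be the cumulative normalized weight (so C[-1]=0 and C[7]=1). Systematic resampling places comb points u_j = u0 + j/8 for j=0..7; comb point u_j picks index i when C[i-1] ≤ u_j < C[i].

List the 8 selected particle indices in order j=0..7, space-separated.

0 1 3 3 5 6 6 7

C = [1/7, 5/21, 1/3, 11/21, 23/42, 9/14, 6/7, 1]
j=0: u_0=47/480 ∈ [0, 1/7) → index 0
j=1: u_1=107/480 ∈ [1/7, 5/21) → index 1
j=2: u_2=167/480 ∈ [1/3, 11/21) → index 3
j=3: u_3=227/480 ∈ [1/3, 11/21) → index 3
j=4: u_4=287/480 ∈ [23/42, 9/14) → index 5
j=5: u_5=347/480 ∈ [9/14, 6/7) → index 6
j=6: u_6=407/480 ∈ [9/14, 6/7) → index 6
j=7: u_7=467/480 ∈ [6/7, 1) → index 7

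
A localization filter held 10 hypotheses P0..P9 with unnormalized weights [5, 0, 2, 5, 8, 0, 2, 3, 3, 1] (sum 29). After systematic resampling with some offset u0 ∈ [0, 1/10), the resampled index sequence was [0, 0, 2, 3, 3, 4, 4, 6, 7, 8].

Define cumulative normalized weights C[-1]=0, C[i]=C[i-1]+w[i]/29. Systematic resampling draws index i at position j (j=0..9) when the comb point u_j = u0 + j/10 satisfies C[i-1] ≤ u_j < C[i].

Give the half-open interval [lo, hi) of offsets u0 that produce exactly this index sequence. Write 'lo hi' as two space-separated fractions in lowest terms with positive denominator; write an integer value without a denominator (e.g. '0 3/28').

C = [5/29, 5/29, 7/29, 12/29, 20/29, 20/29, 22/29, 25/29, 28/29, 1]
j=0 picked index 0: u0 ∈ [0, 5/29)
j=1 picked index 0: u0 ∈ [-1/10, 21/290)
j=2 picked index 2: u0 ∈ [-4/145, 6/145)
j=3 picked index 3: u0 ∈ [-17/290, 33/290)
j=4 picked index 3: u0 ∈ [-23/145, 2/145)
j=5 picked index 4: u0 ∈ [-5/58, 11/58)
j=6 picked index 4: u0 ∈ [-27/145, 13/145)
j=7 picked index 6: u0 ∈ [-3/290, 17/290)
j=8 picked index 7: u0 ∈ [-6/145, 9/145)
j=9 picked index 8: u0 ∈ [-11/290, 19/290)
intersection: [0, 2/145)

0 2/145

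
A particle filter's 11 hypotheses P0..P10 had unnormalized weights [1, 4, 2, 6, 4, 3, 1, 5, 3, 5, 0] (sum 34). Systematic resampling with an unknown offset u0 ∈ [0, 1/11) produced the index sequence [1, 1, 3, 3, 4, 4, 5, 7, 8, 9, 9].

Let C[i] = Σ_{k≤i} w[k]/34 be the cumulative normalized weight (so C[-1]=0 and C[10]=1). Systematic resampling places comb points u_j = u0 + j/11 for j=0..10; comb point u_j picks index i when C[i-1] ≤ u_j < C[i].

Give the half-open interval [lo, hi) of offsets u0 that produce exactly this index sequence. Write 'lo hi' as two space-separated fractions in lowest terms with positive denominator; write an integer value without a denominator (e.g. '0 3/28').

7/187 8/187

C = [1/34, 5/34, 7/34, 13/34, 1/2, 10/17, 21/34, 13/17, 29/34, 1, 1]
j=0 picked index 1: u0 ∈ [1/34, 5/34)
j=1 picked index 1: u0 ∈ [-23/374, 21/374)
j=2 picked index 3: u0 ∈ [9/374, 75/374)
j=3 picked index 3: u0 ∈ [-25/374, 41/374)
j=4 picked index 4: u0 ∈ [7/374, 3/22)
j=5 picked index 4: u0 ∈ [-27/374, 1/22)
j=6 picked index 5: u0 ∈ [-1/22, 8/187)
j=7 picked index 7: u0 ∈ [-7/374, 24/187)
j=8 picked index 8: u0 ∈ [7/187, 47/374)
j=9 picked index 9: u0 ∈ [13/374, 2/11)
j=10 picked index 9: u0 ∈ [-21/374, 1/11)
intersection: [7/187, 8/187)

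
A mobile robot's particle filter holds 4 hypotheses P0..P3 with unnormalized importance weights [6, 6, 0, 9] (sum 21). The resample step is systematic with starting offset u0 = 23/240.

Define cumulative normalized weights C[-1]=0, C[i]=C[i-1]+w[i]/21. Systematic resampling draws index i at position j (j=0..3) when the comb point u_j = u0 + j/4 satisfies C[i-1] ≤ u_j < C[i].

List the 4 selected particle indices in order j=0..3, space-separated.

0 1 3 3

C = [2/7, 4/7, 4/7, 1]
j=0: u_0=23/240 ∈ [0, 2/7) → index 0
j=1: u_1=83/240 ∈ [2/7, 4/7) → index 1
j=2: u_2=143/240 ∈ [4/7, 1) → index 3
j=3: u_3=203/240 ∈ [4/7, 1) → index 3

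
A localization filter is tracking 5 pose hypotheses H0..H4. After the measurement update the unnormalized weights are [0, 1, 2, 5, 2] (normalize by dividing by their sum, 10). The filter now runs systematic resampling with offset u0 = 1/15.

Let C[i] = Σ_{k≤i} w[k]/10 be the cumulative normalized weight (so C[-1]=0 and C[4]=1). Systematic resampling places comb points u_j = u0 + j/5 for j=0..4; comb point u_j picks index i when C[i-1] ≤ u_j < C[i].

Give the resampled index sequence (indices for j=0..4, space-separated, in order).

1 2 3 3 4

C = [0, 1/10, 3/10, 4/5, 1]
j=0: u_0=1/15 ∈ [0, 1/10) → index 1
j=1: u_1=4/15 ∈ [1/10, 3/10) → index 2
j=2: u_2=7/15 ∈ [3/10, 4/5) → index 3
j=3: u_3=2/3 ∈ [3/10, 4/5) → index 3
j=4: u_4=13/15 ∈ [4/5, 1) → index 4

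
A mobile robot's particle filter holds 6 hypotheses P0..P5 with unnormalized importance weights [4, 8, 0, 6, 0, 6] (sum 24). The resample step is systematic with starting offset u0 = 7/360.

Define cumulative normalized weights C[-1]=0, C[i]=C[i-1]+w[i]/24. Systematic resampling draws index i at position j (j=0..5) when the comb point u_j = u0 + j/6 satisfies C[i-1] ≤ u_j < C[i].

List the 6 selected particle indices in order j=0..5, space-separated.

C = [1/6, 1/2, 1/2, 3/4, 3/4, 1]
j=0: u_0=7/360 ∈ [0, 1/6) → index 0
j=1: u_1=67/360 ∈ [1/6, 1/2) → index 1
j=2: u_2=127/360 ∈ [1/6, 1/2) → index 1
j=3: u_3=187/360 ∈ [1/2, 3/4) → index 3
j=4: u_4=247/360 ∈ [1/2, 3/4) → index 3
j=5: u_5=307/360 ∈ [3/4, 1) → index 5

0 1 1 3 3 5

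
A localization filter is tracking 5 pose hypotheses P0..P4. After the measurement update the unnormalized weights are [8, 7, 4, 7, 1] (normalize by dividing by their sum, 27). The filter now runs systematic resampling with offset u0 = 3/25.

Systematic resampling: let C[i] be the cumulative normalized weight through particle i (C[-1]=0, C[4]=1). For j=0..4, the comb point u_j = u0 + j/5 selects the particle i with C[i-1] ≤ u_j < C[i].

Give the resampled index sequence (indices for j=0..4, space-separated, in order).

0 1 1 3 3

C = [8/27, 5/9, 19/27, 26/27, 1]
j=0: u_0=3/25 ∈ [0, 8/27) → index 0
j=1: u_1=8/25 ∈ [8/27, 5/9) → index 1
j=2: u_2=13/25 ∈ [8/27, 5/9) → index 1
j=3: u_3=18/25 ∈ [19/27, 26/27) → index 3
j=4: u_4=23/25 ∈ [19/27, 26/27) → index 3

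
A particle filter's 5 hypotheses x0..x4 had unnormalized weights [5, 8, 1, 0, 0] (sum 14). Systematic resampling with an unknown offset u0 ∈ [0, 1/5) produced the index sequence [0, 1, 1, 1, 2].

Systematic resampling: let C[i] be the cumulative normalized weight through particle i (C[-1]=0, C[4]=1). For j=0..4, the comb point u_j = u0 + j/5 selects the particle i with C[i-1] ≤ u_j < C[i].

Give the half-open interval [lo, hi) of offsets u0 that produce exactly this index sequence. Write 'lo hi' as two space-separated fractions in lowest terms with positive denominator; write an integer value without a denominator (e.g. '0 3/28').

11/70 1/5

C = [5/14, 13/14, 1, 1, 1]
j=0 picked index 0: u0 ∈ [0, 5/14)
j=1 picked index 1: u0 ∈ [11/70, 51/70)
j=2 picked index 1: u0 ∈ [-3/70, 37/70)
j=3 picked index 1: u0 ∈ [-17/70, 23/70)
j=4 picked index 2: u0 ∈ [9/70, 1/5)
intersection: [11/70, 1/5)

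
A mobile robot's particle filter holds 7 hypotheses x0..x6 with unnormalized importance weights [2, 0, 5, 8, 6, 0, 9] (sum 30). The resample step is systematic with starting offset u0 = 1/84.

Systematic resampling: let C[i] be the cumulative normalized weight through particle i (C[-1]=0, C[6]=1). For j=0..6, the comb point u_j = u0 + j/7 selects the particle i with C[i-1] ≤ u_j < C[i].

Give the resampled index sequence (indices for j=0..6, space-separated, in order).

C = [1/15, 1/15, 7/30, 1/2, 7/10, 7/10, 1]
j=0: u_0=1/84 ∈ [0, 1/15) → index 0
j=1: u_1=13/84 ∈ [1/15, 7/30) → index 2
j=2: u_2=25/84 ∈ [7/30, 1/2) → index 3
j=3: u_3=37/84 ∈ [7/30, 1/2) → index 3
j=4: u_4=7/12 ∈ [1/2, 7/10) → index 4
j=5: u_5=61/84 ∈ [7/10, 1) → index 6
j=6: u_6=73/84 ∈ [7/10, 1) → index 6

0 2 3 3 4 6 6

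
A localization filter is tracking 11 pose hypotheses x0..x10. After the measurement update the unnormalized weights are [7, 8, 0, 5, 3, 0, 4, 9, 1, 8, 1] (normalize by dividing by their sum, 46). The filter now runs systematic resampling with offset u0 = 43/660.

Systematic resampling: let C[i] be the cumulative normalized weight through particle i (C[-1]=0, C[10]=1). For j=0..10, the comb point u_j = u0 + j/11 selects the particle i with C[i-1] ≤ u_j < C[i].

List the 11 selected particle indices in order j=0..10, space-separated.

C = [7/46, 15/46, 15/46, 10/23, 1/2, 1/2, 27/46, 18/23, 37/46, 45/46, 1]
j=0: u_0=43/660 ∈ [0, 7/46) → index 0
j=1: u_1=103/660 ∈ [7/46, 15/46) → index 1
j=2: u_2=163/660 ∈ [7/46, 15/46) → index 1
j=3: u_3=223/660 ∈ [15/46, 10/23) → index 3
j=4: u_4=283/660 ∈ [15/46, 10/23) → index 3
j=5: u_5=343/660 ∈ [1/2, 27/46) → index 6
j=6: u_6=403/660 ∈ [27/46, 18/23) → index 7
j=7: u_7=463/660 ∈ [27/46, 18/23) → index 7
j=8: u_8=523/660 ∈ [18/23, 37/46) → index 8
j=9: u_9=53/60 ∈ [37/46, 45/46) → index 9
j=10: u_10=643/660 ∈ [37/46, 45/46) → index 9

0 1 1 3 3 6 7 7 8 9 9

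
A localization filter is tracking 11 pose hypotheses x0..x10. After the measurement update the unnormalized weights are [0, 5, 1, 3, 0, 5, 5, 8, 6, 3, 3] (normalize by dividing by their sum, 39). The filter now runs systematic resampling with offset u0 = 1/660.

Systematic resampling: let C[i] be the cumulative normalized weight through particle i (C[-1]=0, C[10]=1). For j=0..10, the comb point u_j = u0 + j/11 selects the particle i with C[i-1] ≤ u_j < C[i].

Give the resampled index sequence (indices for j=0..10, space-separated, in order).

C = [0, 5/39, 2/13, 3/13, 3/13, 14/39, 19/39, 9/13, 11/13, 12/13, 1]
j=0: u_0=1/660 ∈ [0, 5/39) → index 1
j=1: u_1=61/660 ∈ [0, 5/39) → index 1
j=2: u_2=11/60 ∈ [2/13, 3/13) → index 3
j=3: u_3=181/660 ∈ [3/13, 14/39) → index 5
j=4: u_4=241/660 ∈ [14/39, 19/39) → index 6
j=5: u_5=301/660 ∈ [14/39, 19/39) → index 6
j=6: u_6=361/660 ∈ [19/39, 9/13) → index 7
j=7: u_7=421/660 ∈ [19/39, 9/13) → index 7
j=8: u_8=481/660 ∈ [9/13, 11/13) → index 8
j=9: u_9=541/660 ∈ [9/13, 11/13) → index 8
j=10: u_10=601/660 ∈ [11/13, 12/13) → index 9

1 1 3 5 6 6 7 7 8 8 9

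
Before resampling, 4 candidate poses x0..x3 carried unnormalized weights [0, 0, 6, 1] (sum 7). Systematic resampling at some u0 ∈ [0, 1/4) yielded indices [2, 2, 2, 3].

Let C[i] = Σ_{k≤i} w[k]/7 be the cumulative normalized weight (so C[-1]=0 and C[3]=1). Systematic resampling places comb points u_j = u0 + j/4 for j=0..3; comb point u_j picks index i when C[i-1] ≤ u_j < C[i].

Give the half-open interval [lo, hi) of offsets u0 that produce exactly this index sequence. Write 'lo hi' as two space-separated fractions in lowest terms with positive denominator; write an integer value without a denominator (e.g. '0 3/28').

3/28 1/4

C = [0, 0, 6/7, 1]
j=0 picked index 2: u0 ∈ [0, 6/7)
j=1 picked index 2: u0 ∈ [-1/4, 17/28)
j=2 picked index 2: u0 ∈ [-1/2, 5/14)
j=3 picked index 3: u0 ∈ [3/28, 1/4)
intersection: [3/28, 1/4)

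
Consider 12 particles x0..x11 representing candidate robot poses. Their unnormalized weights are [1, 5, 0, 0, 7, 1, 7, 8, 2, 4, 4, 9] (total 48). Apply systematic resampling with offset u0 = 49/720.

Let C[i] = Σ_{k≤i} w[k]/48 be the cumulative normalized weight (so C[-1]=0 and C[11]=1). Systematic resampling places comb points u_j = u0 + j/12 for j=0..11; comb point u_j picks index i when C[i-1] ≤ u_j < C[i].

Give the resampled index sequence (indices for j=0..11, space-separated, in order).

C = [1/48, 1/8, 1/8, 1/8, 13/48, 7/24, 7/16, 29/48, 31/48, 35/48, 13/16, 1]
j=0: u_0=49/720 ∈ [1/48, 1/8) → index 1
j=1: u_1=109/720 ∈ [1/8, 13/48) → index 4
j=2: u_2=169/720 ∈ [1/8, 13/48) → index 4
j=3: u_3=229/720 ∈ [7/24, 7/16) → index 6
j=4: u_4=289/720 ∈ [7/24, 7/16) → index 6
j=5: u_5=349/720 ∈ [7/16, 29/48) → index 7
j=6: u_6=409/720 ∈ [7/16, 29/48) → index 7
j=7: u_7=469/720 ∈ [31/48, 35/48) → index 9
j=8: u_8=529/720 ∈ [35/48, 13/16) → index 10
j=9: u_9=589/720 ∈ [13/16, 1) → index 11
j=10: u_10=649/720 ∈ [13/16, 1) → index 11
j=11: u_11=709/720 ∈ [13/16, 1) → index 11

1 4 4 6 6 7 7 9 10 11 11 11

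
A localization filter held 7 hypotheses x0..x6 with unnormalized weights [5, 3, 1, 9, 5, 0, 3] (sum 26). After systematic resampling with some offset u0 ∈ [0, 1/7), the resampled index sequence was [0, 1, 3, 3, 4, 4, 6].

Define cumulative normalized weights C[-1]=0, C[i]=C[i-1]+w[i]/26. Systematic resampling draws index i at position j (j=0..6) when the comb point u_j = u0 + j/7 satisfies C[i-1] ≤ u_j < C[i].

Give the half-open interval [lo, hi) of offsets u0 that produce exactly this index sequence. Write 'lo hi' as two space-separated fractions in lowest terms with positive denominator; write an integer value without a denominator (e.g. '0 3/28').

11/91 1/7

C = [5/26, 4/13, 9/26, 9/13, 23/26, 23/26, 1]
j=0 picked index 0: u0 ∈ [0, 5/26)
j=1 picked index 1: u0 ∈ [9/182, 15/91)
j=2 picked index 3: u0 ∈ [11/182, 37/91)
j=3 picked index 3: u0 ∈ [-15/182, 24/91)
j=4 picked index 4: u0 ∈ [11/91, 57/182)
j=5 picked index 4: u0 ∈ [-2/91, 31/182)
j=6 picked index 6: u0 ∈ [5/182, 1/7)
intersection: [11/91, 1/7)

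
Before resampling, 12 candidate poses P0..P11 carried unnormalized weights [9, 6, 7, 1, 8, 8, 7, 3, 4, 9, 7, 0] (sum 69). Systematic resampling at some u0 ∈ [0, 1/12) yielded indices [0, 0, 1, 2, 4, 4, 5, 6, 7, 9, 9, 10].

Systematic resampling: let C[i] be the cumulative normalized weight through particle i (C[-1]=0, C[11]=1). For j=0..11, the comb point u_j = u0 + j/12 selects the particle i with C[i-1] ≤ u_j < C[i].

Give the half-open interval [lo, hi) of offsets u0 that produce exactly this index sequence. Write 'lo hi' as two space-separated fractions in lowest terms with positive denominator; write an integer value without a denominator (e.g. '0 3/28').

C = [3/23, 5/23, 22/69, 1/3, 31/69, 13/23, 2/3, 49/69, 53/69, 62/69, 1, 1]
j=0 picked index 0: u0 ∈ [0, 3/23)
j=1 picked index 0: u0 ∈ [-1/12, 13/276)
j=2 picked index 1: u0 ∈ [-5/138, 7/138)
j=3 picked index 2: u0 ∈ [-3/92, 19/276)
j=4 picked index 4: u0 ∈ [0, 8/69)
j=5 picked index 4: u0 ∈ [-1/12, 3/92)
j=6 picked index 5: u0 ∈ [-7/138, 3/46)
j=7 picked index 6: u0 ∈ [-5/276, 1/12)
j=8 picked index 7: u0 ∈ [0, 1/23)
j=9 picked index 9: u0 ∈ [5/276, 41/276)
j=10 picked index 9: u0 ∈ [-3/46, 3/46)
j=11 picked index 10: u0 ∈ [-5/276, 1/12)
intersection: [5/276, 3/92)

5/276 3/92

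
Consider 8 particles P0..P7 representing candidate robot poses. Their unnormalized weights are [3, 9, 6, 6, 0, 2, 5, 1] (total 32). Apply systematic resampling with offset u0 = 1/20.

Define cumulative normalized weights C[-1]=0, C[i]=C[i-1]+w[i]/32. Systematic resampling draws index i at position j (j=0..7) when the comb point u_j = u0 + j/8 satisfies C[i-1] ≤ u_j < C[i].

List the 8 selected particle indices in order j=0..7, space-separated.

C = [3/32, 3/8, 9/16, 3/4, 3/4, 13/16, 31/32, 1]
j=0: u_0=1/20 ∈ [0, 3/32) → index 0
j=1: u_1=7/40 ∈ [3/32, 3/8) → index 1
j=2: u_2=3/10 ∈ [3/32, 3/8) → index 1
j=3: u_3=17/40 ∈ [3/8, 9/16) → index 2
j=4: u_4=11/20 ∈ [3/8, 9/16) → index 2
j=5: u_5=27/40 ∈ [9/16, 3/4) → index 3
j=6: u_6=4/5 ∈ [3/4, 13/16) → index 5
j=7: u_7=37/40 ∈ [13/16, 31/32) → index 6

0 1 1 2 2 3 5 6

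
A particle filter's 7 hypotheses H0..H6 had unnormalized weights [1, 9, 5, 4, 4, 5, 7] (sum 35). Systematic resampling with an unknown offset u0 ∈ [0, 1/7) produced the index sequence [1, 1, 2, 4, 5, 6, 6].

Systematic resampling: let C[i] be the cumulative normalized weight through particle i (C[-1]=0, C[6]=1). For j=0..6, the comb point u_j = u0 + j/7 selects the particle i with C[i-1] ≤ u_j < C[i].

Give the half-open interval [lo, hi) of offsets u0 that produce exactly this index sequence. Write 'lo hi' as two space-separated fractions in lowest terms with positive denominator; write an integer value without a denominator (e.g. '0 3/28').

4/35 1/7

C = [1/35, 2/7, 3/7, 19/35, 23/35, 4/5, 1]
j=0 picked index 1: u0 ∈ [1/35, 2/7)
j=1 picked index 1: u0 ∈ [-4/35, 1/7)
j=2 picked index 2: u0 ∈ [0, 1/7)
j=3 picked index 4: u0 ∈ [4/35, 8/35)
j=4 picked index 5: u0 ∈ [3/35, 8/35)
j=5 picked index 6: u0 ∈ [3/35, 2/7)
j=6 picked index 6: u0 ∈ [-2/35, 1/7)
intersection: [4/35, 1/7)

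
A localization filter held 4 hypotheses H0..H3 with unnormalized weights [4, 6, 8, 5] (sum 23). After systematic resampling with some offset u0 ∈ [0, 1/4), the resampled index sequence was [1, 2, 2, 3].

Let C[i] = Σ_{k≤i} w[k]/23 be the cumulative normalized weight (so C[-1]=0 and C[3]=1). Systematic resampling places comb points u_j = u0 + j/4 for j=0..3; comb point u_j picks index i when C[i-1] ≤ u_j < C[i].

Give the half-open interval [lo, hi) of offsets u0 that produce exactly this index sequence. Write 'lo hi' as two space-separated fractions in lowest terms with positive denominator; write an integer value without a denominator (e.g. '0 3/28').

C = [4/23, 10/23, 18/23, 1]
j=0 picked index 1: u0 ∈ [4/23, 10/23)
j=1 picked index 2: u0 ∈ [17/92, 49/92)
j=2 picked index 2: u0 ∈ [-3/46, 13/46)
j=3 picked index 3: u0 ∈ [3/92, 1/4)
intersection: [17/92, 1/4)

17/92 1/4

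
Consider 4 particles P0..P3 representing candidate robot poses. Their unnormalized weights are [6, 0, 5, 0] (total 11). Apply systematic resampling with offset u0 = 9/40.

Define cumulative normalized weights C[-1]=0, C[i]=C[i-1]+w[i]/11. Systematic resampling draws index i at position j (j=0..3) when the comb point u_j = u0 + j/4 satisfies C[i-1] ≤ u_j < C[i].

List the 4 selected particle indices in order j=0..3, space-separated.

C = [6/11, 6/11, 1, 1]
j=0: u_0=9/40 ∈ [0, 6/11) → index 0
j=1: u_1=19/40 ∈ [0, 6/11) → index 0
j=2: u_2=29/40 ∈ [6/11, 1) → index 2
j=3: u_3=39/40 ∈ [6/11, 1) → index 2

0 0 2 2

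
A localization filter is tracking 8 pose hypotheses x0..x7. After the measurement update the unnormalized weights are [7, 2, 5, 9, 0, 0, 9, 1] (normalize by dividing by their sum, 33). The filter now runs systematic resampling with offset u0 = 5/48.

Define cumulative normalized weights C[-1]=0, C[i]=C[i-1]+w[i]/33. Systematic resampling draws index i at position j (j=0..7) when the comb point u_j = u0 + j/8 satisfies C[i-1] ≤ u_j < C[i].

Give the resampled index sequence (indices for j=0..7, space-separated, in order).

C = [7/33, 3/11, 14/33, 23/33, 23/33, 23/33, 32/33, 1]
j=0: u_0=5/48 ∈ [0, 7/33) → index 0
j=1: u_1=11/48 ∈ [7/33, 3/11) → index 1
j=2: u_2=17/48 ∈ [3/11, 14/33) → index 2
j=3: u_3=23/48 ∈ [14/33, 23/33) → index 3
j=4: u_4=29/48 ∈ [14/33, 23/33) → index 3
j=5: u_5=35/48 ∈ [23/33, 32/33) → index 6
j=6: u_6=41/48 ∈ [23/33, 32/33) → index 6
j=7: u_7=47/48 ∈ [32/33, 1) → index 7

0 1 2 3 3 6 6 7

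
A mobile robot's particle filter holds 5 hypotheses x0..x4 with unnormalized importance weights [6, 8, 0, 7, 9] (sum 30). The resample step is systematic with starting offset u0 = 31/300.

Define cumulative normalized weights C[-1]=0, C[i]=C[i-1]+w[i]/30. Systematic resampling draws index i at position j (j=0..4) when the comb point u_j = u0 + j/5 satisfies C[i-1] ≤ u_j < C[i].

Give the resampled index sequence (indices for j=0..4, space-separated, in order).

C = [1/5, 7/15, 7/15, 7/10, 1]
j=0: u_0=31/300 ∈ [0, 1/5) → index 0
j=1: u_1=91/300 ∈ [1/5, 7/15) → index 1
j=2: u_2=151/300 ∈ [7/15, 7/10) → index 3
j=3: u_3=211/300 ∈ [7/10, 1) → index 4
j=4: u_4=271/300 ∈ [7/10, 1) → index 4

0 1 3 4 4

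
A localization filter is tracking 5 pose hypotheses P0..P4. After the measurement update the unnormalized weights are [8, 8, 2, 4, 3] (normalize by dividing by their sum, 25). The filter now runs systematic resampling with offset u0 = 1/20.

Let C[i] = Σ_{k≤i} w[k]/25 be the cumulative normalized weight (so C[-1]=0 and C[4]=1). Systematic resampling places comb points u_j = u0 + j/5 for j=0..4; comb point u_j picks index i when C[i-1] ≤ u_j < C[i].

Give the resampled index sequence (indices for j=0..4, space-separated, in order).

0 0 1 2 3

C = [8/25, 16/25, 18/25, 22/25, 1]
j=0: u_0=1/20 ∈ [0, 8/25) → index 0
j=1: u_1=1/4 ∈ [0, 8/25) → index 0
j=2: u_2=9/20 ∈ [8/25, 16/25) → index 1
j=3: u_3=13/20 ∈ [16/25, 18/25) → index 2
j=4: u_4=17/20 ∈ [18/25, 22/25) → index 3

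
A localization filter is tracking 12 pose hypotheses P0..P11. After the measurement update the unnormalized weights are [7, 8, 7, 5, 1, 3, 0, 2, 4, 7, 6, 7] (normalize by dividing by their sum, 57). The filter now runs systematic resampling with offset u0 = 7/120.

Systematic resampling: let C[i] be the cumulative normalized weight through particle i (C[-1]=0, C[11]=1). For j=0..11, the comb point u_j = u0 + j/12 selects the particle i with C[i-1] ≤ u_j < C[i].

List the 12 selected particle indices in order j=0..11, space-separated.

0 1 1 2 3 4 7 8 9 10 11 11

C = [7/57, 5/19, 22/57, 9/19, 28/57, 31/57, 31/57, 11/19, 37/57, 44/57, 50/57, 1]
j=0: u_0=7/120 ∈ [0, 7/57) → index 0
j=1: u_1=17/120 ∈ [7/57, 5/19) → index 1
j=2: u_2=9/40 ∈ [7/57, 5/19) → index 1
j=3: u_3=37/120 ∈ [5/19, 22/57) → index 2
j=4: u_4=47/120 ∈ [22/57, 9/19) → index 3
j=5: u_5=19/40 ∈ [9/19, 28/57) → index 4
j=6: u_6=67/120 ∈ [31/57, 11/19) → index 7
j=7: u_7=77/120 ∈ [11/19, 37/57) → index 8
j=8: u_8=29/40 ∈ [37/57, 44/57) → index 9
j=9: u_9=97/120 ∈ [44/57, 50/57) → index 10
j=10: u_10=107/120 ∈ [50/57, 1) → index 11
j=11: u_11=39/40 ∈ [50/57, 1) → index 11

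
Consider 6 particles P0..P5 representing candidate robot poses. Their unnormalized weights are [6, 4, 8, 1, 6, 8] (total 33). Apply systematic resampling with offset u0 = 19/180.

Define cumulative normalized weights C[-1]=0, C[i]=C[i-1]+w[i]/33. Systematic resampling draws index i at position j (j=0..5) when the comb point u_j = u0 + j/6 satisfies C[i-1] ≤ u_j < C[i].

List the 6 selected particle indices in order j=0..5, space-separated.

0 1 2 4 5 5

C = [2/11, 10/33, 6/11, 19/33, 25/33, 1]
j=0: u_0=19/180 ∈ [0, 2/11) → index 0
j=1: u_1=49/180 ∈ [2/11, 10/33) → index 1
j=2: u_2=79/180 ∈ [10/33, 6/11) → index 2
j=3: u_3=109/180 ∈ [19/33, 25/33) → index 4
j=4: u_4=139/180 ∈ [25/33, 1) → index 5
j=5: u_5=169/180 ∈ [25/33, 1) → index 5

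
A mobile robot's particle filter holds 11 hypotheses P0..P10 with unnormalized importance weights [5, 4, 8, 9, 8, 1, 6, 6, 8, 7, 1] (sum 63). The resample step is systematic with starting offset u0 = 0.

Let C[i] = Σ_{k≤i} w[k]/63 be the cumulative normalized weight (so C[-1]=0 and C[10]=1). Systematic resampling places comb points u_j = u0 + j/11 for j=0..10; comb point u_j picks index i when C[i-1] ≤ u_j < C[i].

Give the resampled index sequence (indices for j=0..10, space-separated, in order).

C = [5/63, 1/7, 17/63, 26/63, 34/63, 5/9, 41/63, 47/63, 55/63, 62/63, 1]
j=0: u_0=0 ∈ [0, 5/63) → index 0
j=1: u_1=1/11 ∈ [5/63, 1/7) → index 1
j=2: u_2=2/11 ∈ [1/7, 17/63) → index 2
j=3: u_3=3/11 ∈ [17/63, 26/63) → index 3
j=4: u_4=4/11 ∈ [17/63, 26/63) → index 3
j=5: u_5=5/11 ∈ [26/63, 34/63) → index 4
j=6: u_6=6/11 ∈ [34/63, 5/9) → index 5
j=7: u_7=7/11 ∈ [5/9, 41/63) → index 6
j=8: u_8=8/11 ∈ [41/63, 47/63) → index 7
j=9: u_9=9/11 ∈ [47/63, 55/63) → index 8
j=10: u_10=10/11 ∈ [55/63, 62/63) → index 9

0 1 2 3 3 4 5 6 7 8 9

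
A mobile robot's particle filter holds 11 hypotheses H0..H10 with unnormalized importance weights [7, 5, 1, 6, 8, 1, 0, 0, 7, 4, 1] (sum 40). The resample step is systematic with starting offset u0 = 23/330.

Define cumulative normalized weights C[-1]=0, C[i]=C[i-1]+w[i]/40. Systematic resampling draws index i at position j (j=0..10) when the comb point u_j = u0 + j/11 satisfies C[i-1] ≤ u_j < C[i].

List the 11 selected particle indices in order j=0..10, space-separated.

0 0 1 3 3 4 4 8 8 9 10

C = [7/40, 3/10, 13/40, 19/40, 27/40, 7/10, 7/10, 7/10, 7/8, 39/40, 1]
j=0: u_0=23/330 ∈ [0, 7/40) → index 0
j=1: u_1=53/330 ∈ [0, 7/40) → index 0
j=2: u_2=83/330 ∈ [7/40, 3/10) → index 1
j=3: u_3=113/330 ∈ [13/40, 19/40) → index 3
j=4: u_4=13/30 ∈ [13/40, 19/40) → index 3
j=5: u_5=173/330 ∈ [19/40, 27/40) → index 4
j=6: u_6=203/330 ∈ [19/40, 27/40) → index 4
j=7: u_7=233/330 ∈ [7/10, 7/8) → index 8
j=8: u_8=263/330 ∈ [7/10, 7/8) → index 8
j=9: u_9=293/330 ∈ [7/8, 39/40) → index 9
j=10: u_10=323/330 ∈ [39/40, 1) → index 10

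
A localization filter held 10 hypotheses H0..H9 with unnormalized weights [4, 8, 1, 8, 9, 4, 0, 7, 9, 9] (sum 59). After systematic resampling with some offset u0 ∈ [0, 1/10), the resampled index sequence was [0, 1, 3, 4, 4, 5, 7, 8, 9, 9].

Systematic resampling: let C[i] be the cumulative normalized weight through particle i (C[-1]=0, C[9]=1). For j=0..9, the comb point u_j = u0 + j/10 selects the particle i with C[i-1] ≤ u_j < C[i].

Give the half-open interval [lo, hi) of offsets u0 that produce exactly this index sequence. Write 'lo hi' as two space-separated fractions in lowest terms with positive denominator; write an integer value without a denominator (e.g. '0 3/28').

33/590 4/59

C = [4/59, 12/59, 13/59, 21/59, 30/59, 34/59, 34/59, 41/59, 50/59, 1]
j=0 picked index 0: u0 ∈ [0, 4/59)
j=1 picked index 1: u0 ∈ [-19/590, 61/590)
j=2 picked index 3: u0 ∈ [6/295, 46/295)
j=3 picked index 4: u0 ∈ [33/590, 123/590)
j=4 picked index 4: u0 ∈ [-13/295, 32/295)
j=5 picked index 5: u0 ∈ [1/118, 9/118)
j=6 picked index 7: u0 ∈ [-7/295, 28/295)
j=7 picked index 8: u0 ∈ [-3/590, 87/590)
j=8 picked index 9: u0 ∈ [14/295, 1/5)
j=9 picked index 9: u0 ∈ [-31/590, 1/10)
intersection: [33/590, 4/59)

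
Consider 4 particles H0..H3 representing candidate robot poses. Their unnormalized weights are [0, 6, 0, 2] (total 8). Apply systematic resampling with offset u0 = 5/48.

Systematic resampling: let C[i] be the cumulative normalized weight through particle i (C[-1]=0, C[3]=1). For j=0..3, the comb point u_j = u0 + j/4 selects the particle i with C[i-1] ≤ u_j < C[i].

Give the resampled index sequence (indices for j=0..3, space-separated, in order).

1 1 1 3

C = [0, 3/4, 3/4, 1]
j=0: u_0=5/48 ∈ [0, 3/4) → index 1
j=1: u_1=17/48 ∈ [0, 3/4) → index 1
j=2: u_2=29/48 ∈ [0, 3/4) → index 1
j=3: u_3=41/48 ∈ [3/4, 1) → index 3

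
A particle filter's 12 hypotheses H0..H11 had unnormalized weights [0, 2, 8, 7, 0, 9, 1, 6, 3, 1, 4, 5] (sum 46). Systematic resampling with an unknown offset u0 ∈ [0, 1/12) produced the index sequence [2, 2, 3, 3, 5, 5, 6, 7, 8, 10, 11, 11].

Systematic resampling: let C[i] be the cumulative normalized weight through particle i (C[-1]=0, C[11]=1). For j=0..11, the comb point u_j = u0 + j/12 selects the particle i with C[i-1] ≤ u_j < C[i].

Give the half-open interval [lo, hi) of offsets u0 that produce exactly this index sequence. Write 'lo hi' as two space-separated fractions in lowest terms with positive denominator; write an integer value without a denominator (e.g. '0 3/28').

C = [0, 1/23, 5/23, 17/46, 17/46, 13/23, 27/46, 33/46, 18/23, 37/46, 41/46, 1]
j=0 picked index 2: u0 ∈ [1/23, 5/23)
j=1 picked index 2: u0 ∈ [-11/276, 37/276)
j=2 picked index 3: u0 ∈ [7/138, 14/69)
j=3 picked index 3: u0 ∈ [-3/92, 11/92)
j=4 picked index 5: u0 ∈ [5/138, 16/69)
j=5 picked index 5: u0 ∈ [-13/276, 41/276)
j=6 picked index 6: u0 ∈ [3/46, 2/23)
j=7 picked index 7: u0 ∈ [1/276, 37/276)
j=8 picked index 8: u0 ∈ [7/138, 8/69)
j=9 picked index 10: u0 ∈ [5/92, 13/92)
j=10 picked index 11: u0 ∈ [4/69, 1/6)
j=11 picked index 11: u0 ∈ [-7/276, 1/12)
intersection: [3/46, 1/12)

3/46 1/12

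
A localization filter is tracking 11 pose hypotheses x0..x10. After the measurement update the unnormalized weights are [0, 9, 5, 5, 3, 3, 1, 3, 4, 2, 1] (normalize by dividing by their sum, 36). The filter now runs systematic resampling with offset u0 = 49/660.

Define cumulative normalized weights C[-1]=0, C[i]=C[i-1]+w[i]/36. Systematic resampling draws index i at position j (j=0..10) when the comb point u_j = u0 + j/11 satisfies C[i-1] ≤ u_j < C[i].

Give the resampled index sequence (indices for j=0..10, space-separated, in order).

1 1 2 2 3 4 5 6 7 8 10

C = [0, 1/4, 7/18, 19/36, 11/18, 25/36, 13/18, 29/36, 11/12, 35/36, 1]
j=0: u_0=49/660 ∈ [0, 1/4) → index 1
j=1: u_1=109/660 ∈ [0, 1/4) → index 1
j=2: u_2=169/660 ∈ [1/4, 7/18) → index 2
j=3: u_3=229/660 ∈ [1/4, 7/18) → index 2
j=4: u_4=289/660 ∈ [7/18, 19/36) → index 3
j=5: u_5=349/660 ∈ [19/36, 11/18) → index 4
j=6: u_6=409/660 ∈ [11/18, 25/36) → index 5
j=7: u_7=469/660 ∈ [25/36, 13/18) → index 6
j=8: u_8=529/660 ∈ [13/18, 29/36) → index 7
j=9: u_9=589/660 ∈ [29/36, 11/12) → index 8
j=10: u_10=59/60 ∈ [35/36, 1) → index 10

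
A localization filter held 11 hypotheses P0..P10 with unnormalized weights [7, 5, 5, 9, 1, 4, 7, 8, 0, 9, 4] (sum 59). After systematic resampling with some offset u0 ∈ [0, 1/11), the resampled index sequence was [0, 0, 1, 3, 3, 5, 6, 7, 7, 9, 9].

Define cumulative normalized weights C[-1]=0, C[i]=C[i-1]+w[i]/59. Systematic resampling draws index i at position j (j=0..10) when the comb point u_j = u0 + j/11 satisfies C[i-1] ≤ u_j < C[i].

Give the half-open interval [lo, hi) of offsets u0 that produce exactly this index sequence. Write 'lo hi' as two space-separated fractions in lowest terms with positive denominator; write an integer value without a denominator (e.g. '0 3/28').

10/649 14/649

C = [7/59, 12/59, 17/59, 26/59, 27/59, 31/59, 38/59, 46/59, 46/59, 55/59, 1]
j=0 picked index 0: u0 ∈ [0, 7/59)
j=1 picked index 0: u0 ∈ [-1/11, 18/649)
j=2 picked index 1: u0 ∈ [-41/649, 14/649)
j=3 picked index 3: u0 ∈ [10/649, 109/649)
j=4 picked index 3: u0 ∈ [-49/649, 50/649)
j=5 picked index 5: u0 ∈ [2/649, 46/649)
j=6 picked index 6: u0 ∈ [-13/649, 64/649)
j=7 picked index 7: u0 ∈ [5/649, 93/649)
j=8 picked index 7: u0 ∈ [-54/649, 34/649)
j=9 picked index 9: u0 ∈ [-25/649, 74/649)
j=10 picked index 9: u0 ∈ [-84/649, 15/649)
intersection: [10/649, 14/649)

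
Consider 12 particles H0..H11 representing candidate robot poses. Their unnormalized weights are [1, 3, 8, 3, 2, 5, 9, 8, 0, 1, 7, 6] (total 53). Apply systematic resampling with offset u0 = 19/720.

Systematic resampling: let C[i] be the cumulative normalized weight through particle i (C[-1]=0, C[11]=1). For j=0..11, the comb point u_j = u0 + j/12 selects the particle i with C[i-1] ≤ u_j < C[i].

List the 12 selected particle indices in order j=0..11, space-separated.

1 2 2 3 5 6 6 7 7 10 10 11

C = [1/53, 4/53, 12/53, 15/53, 17/53, 22/53, 31/53, 39/53, 39/53, 40/53, 47/53, 1]
j=0: u_0=19/720 ∈ [1/53, 4/53) → index 1
j=1: u_1=79/720 ∈ [4/53, 12/53) → index 2
j=2: u_2=139/720 ∈ [4/53, 12/53) → index 2
j=3: u_3=199/720 ∈ [12/53, 15/53) → index 3
j=4: u_4=259/720 ∈ [17/53, 22/53) → index 5
j=5: u_5=319/720 ∈ [22/53, 31/53) → index 6
j=6: u_6=379/720 ∈ [22/53, 31/53) → index 6
j=7: u_7=439/720 ∈ [31/53, 39/53) → index 7
j=8: u_8=499/720 ∈ [31/53, 39/53) → index 7
j=9: u_9=559/720 ∈ [40/53, 47/53) → index 10
j=10: u_10=619/720 ∈ [40/53, 47/53) → index 10
j=11: u_11=679/720 ∈ [47/53, 1) → index 11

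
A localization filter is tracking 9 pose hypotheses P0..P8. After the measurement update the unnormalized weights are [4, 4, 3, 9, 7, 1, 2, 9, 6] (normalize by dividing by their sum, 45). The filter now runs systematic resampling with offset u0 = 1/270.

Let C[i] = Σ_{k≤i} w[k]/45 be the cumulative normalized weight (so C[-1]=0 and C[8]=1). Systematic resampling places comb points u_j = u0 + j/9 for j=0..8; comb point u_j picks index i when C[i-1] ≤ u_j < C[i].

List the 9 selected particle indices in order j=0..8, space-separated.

0 1 2 3 4 4 7 7 8

C = [4/45, 8/45, 11/45, 4/9, 3/5, 28/45, 2/3, 13/15, 1]
j=0: u_0=1/270 ∈ [0, 4/45) → index 0
j=1: u_1=31/270 ∈ [4/45, 8/45) → index 1
j=2: u_2=61/270 ∈ [8/45, 11/45) → index 2
j=3: u_3=91/270 ∈ [11/45, 4/9) → index 3
j=4: u_4=121/270 ∈ [4/9, 3/5) → index 4
j=5: u_5=151/270 ∈ [4/9, 3/5) → index 4
j=6: u_6=181/270 ∈ [2/3, 13/15) → index 7
j=7: u_7=211/270 ∈ [2/3, 13/15) → index 7
j=8: u_8=241/270 ∈ [13/15, 1) → index 8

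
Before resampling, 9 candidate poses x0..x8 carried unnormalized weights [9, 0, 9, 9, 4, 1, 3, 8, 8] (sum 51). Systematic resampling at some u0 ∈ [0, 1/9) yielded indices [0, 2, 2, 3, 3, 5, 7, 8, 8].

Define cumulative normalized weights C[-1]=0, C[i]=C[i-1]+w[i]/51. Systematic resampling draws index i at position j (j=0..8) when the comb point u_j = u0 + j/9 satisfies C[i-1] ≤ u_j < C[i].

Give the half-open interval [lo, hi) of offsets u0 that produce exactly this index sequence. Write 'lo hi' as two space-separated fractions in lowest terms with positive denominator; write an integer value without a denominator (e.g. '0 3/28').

C = [3/17, 3/17, 6/17, 9/17, 31/51, 32/51, 35/51, 43/51, 1]
j=0 picked index 0: u0 ∈ [0, 3/17)
j=1 picked index 2: u0 ∈ [10/153, 37/153)
j=2 picked index 2: u0 ∈ [-7/153, 20/153)
j=3 picked index 3: u0 ∈ [1/51, 10/51)
j=4 picked index 3: u0 ∈ [-14/153, 13/153)
j=5 picked index 5: u0 ∈ [8/153, 11/153)
j=6 picked index 7: u0 ∈ [1/51, 3/17)
j=7 picked index 8: u0 ∈ [10/153, 2/9)
j=8 picked index 8: u0 ∈ [-7/153, 1/9)
intersection: [10/153, 11/153)

10/153 11/153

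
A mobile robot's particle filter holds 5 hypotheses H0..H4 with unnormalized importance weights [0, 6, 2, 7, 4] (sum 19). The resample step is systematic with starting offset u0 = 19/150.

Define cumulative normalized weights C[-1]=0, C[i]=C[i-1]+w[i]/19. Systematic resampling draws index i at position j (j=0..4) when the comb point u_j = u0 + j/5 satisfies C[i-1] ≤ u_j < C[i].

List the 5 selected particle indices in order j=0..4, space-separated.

1 2 3 3 4

C = [0, 6/19, 8/19, 15/19, 1]
j=0: u_0=19/150 ∈ [0, 6/19) → index 1
j=1: u_1=49/150 ∈ [6/19, 8/19) → index 2
j=2: u_2=79/150 ∈ [8/19, 15/19) → index 3
j=3: u_3=109/150 ∈ [8/19, 15/19) → index 3
j=4: u_4=139/150 ∈ [15/19, 1) → index 4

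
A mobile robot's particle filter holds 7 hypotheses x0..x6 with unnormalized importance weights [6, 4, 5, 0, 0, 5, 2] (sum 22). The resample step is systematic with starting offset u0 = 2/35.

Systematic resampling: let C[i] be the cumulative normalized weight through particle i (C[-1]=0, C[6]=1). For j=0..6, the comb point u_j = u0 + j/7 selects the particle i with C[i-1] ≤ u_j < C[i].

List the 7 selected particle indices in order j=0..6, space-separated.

C = [3/11, 5/11, 15/22, 15/22, 15/22, 10/11, 1]
j=0: u_0=2/35 ∈ [0, 3/11) → index 0
j=1: u_1=1/5 ∈ [0, 3/11) → index 0
j=2: u_2=12/35 ∈ [3/11, 5/11) → index 1
j=3: u_3=17/35 ∈ [5/11, 15/22) → index 2
j=4: u_4=22/35 ∈ [5/11, 15/22) → index 2
j=5: u_5=27/35 ∈ [15/22, 10/11) → index 5
j=6: u_6=32/35 ∈ [10/11, 1) → index 6

0 0 1 2 2 5 6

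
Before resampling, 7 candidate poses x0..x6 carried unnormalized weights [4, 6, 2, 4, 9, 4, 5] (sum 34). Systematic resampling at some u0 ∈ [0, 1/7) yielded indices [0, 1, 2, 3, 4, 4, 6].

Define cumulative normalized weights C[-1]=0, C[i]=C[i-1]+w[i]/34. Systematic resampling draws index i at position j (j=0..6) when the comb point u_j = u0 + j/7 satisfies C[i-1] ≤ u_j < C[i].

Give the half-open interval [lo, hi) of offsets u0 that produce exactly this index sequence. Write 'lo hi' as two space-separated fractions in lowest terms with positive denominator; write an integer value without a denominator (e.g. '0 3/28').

C = [2/17, 5/17, 6/17, 8/17, 25/34, 29/34, 1]
j=0 picked index 0: u0 ∈ [0, 2/17)
j=1 picked index 1: u0 ∈ [-3/119, 18/119)
j=2 picked index 2: u0 ∈ [1/119, 8/119)
j=3 picked index 3: u0 ∈ [-9/119, 5/119)
j=4 picked index 4: u0 ∈ [-12/119, 39/238)
j=5 picked index 4: u0 ∈ [-29/119, 5/238)
j=6 picked index 6: u0 ∈ [-1/238, 1/7)
intersection: [1/119, 5/238)

1/119 5/238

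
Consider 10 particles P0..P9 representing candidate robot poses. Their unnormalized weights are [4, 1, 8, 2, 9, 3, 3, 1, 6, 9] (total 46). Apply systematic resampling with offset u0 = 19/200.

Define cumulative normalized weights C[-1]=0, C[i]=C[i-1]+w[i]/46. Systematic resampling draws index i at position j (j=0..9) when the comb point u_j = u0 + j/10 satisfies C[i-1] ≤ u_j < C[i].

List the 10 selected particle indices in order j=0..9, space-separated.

C = [2/23, 5/46, 13/46, 15/46, 12/23, 27/46, 15/23, 31/46, 37/46, 1]
j=0: u_0=19/200 ∈ [2/23, 5/46) → index 1
j=1: u_1=39/200 ∈ [5/46, 13/46) → index 2
j=2: u_2=59/200 ∈ [13/46, 15/46) → index 3
j=3: u_3=79/200 ∈ [15/46, 12/23) → index 4
j=4: u_4=99/200 ∈ [15/46, 12/23) → index 4
j=5: u_5=119/200 ∈ [27/46, 15/23) → index 6
j=6: u_6=139/200 ∈ [31/46, 37/46) → index 8
j=7: u_7=159/200 ∈ [31/46, 37/46) → index 8
j=8: u_8=179/200 ∈ [37/46, 1) → index 9
j=9: u_9=199/200 ∈ [37/46, 1) → index 9

1 2 3 4 4 6 8 8 9 9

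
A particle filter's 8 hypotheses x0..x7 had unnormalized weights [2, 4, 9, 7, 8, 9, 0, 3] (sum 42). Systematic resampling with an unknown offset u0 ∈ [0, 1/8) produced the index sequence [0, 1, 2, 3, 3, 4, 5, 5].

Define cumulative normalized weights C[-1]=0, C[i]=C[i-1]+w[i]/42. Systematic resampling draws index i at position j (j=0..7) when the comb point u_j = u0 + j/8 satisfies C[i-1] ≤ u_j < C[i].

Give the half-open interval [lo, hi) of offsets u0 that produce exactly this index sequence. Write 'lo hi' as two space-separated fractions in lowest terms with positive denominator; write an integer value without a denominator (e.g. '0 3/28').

C = [1/21, 1/7, 5/14, 11/21, 5/7, 13/14, 13/14, 1]
j=0 picked index 0: u0 ∈ [0, 1/21)
j=1 picked index 1: u0 ∈ [-13/168, 1/56)
j=2 picked index 2: u0 ∈ [-3/28, 3/28)
j=3 picked index 3: u0 ∈ [-1/56, 25/168)
j=4 picked index 3: u0 ∈ [-1/7, 1/42)
j=5 picked index 4: u0 ∈ [-17/168, 5/56)
j=6 picked index 5: u0 ∈ [-1/28, 5/28)
j=7 picked index 5: u0 ∈ [-9/56, 3/56)
intersection: [0, 1/56)

0 1/56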